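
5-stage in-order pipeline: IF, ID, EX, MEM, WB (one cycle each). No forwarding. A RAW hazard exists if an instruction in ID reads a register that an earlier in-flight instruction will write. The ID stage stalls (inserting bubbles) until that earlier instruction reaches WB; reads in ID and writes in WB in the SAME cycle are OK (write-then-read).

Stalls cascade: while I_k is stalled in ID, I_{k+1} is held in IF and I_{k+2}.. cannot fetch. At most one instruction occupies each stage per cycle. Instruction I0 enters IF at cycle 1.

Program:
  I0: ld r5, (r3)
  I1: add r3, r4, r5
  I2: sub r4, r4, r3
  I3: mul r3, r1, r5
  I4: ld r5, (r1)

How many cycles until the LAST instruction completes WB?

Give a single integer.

Answer: 13

Derivation:
I0 ld r5 <- r3: IF@1 ID@2 stall=0 (-) EX@3 MEM@4 WB@5
I1 add r3 <- r4,r5: IF@2 ID@3 stall=2 (RAW on I0.r5 (WB@5)) EX@6 MEM@7 WB@8
I2 sub r4 <- r4,r3: IF@3 ID@6 stall=2 (RAW on I1.r3 (WB@8)) EX@9 MEM@10 WB@11
I3 mul r3 <- r1,r5: IF@6 ID@9 stall=0 (-) EX@10 MEM@11 WB@12
I4 ld r5 <- r1: IF@9 ID@10 stall=0 (-) EX@11 MEM@12 WB@13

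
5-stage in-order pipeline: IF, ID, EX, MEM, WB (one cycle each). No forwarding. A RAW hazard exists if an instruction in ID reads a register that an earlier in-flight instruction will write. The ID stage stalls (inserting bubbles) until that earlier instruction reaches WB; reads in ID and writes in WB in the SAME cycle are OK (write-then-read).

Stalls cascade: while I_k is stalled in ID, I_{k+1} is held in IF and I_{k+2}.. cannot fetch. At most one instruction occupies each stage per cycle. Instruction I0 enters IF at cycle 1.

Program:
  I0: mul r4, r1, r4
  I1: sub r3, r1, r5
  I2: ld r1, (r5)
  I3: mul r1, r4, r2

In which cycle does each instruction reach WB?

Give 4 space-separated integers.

I0 mul r4 <- r1,r4: IF@1 ID@2 stall=0 (-) EX@3 MEM@4 WB@5
I1 sub r3 <- r1,r5: IF@2 ID@3 stall=0 (-) EX@4 MEM@5 WB@6
I2 ld r1 <- r5: IF@3 ID@4 stall=0 (-) EX@5 MEM@6 WB@7
I3 mul r1 <- r4,r2: IF@4 ID@5 stall=0 (-) EX@6 MEM@7 WB@8

Answer: 5 6 7 8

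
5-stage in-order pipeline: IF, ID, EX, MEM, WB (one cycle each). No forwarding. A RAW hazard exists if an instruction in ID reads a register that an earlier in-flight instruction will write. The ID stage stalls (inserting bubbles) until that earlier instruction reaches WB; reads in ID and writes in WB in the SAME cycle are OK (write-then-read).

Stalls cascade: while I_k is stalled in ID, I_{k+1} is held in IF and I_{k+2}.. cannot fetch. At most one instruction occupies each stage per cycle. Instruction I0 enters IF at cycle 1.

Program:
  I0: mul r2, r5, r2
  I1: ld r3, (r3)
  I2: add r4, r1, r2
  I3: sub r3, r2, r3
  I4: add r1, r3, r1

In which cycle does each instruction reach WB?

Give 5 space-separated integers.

Answer: 5 6 8 9 12

Derivation:
I0 mul r2 <- r5,r2: IF@1 ID@2 stall=0 (-) EX@3 MEM@4 WB@5
I1 ld r3 <- r3: IF@2 ID@3 stall=0 (-) EX@4 MEM@5 WB@6
I2 add r4 <- r1,r2: IF@3 ID@4 stall=1 (RAW on I0.r2 (WB@5)) EX@6 MEM@7 WB@8
I3 sub r3 <- r2,r3: IF@4 ID@6 stall=0 (-) EX@7 MEM@8 WB@9
I4 add r1 <- r3,r1: IF@6 ID@7 stall=2 (RAW on I3.r3 (WB@9)) EX@10 MEM@11 WB@12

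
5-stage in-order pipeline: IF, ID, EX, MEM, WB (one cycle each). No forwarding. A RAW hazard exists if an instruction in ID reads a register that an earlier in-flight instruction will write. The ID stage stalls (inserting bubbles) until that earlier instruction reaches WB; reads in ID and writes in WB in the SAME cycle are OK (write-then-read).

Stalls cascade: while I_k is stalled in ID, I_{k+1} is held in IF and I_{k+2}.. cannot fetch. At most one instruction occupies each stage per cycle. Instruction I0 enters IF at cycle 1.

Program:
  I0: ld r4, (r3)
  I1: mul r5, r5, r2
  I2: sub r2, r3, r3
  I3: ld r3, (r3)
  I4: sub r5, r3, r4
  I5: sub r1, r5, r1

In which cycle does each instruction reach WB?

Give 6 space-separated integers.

I0 ld r4 <- r3: IF@1 ID@2 stall=0 (-) EX@3 MEM@4 WB@5
I1 mul r5 <- r5,r2: IF@2 ID@3 stall=0 (-) EX@4 MEM@5 WB@6
I2 sub r2 <- r3,r3: IF@3 ID@4 stall=0 (-) EX@5 MEM@6 WB@7
I3 ld r3 <- r3: IF@4 ID@5 stall=0 (-) EX@6 MEM@7 WB@8
I4 sub r5 <- r3,r4: IF@5 ID@6 stall=2 (RAW on I3.r3 (WB@8)) EX@9 MEM@10 WB@11
I5 sub r1 <- r5,r1: IF@6 ID@9 stall=2 (RAW on I4.r5 (WB@11)) EX@12 MEM@13 WB@14

Answer: 5 6 7 8 11 14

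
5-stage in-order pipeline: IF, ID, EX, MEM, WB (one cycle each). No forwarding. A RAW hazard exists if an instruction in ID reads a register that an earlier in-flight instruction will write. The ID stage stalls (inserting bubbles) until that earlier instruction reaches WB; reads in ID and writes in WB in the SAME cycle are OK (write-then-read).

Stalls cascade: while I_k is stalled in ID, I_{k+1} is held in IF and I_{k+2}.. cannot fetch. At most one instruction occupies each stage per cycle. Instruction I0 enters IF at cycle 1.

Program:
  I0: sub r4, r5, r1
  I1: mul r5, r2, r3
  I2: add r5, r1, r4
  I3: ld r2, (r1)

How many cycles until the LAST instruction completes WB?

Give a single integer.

Answer: 9

Derivation:
I0 sub r4 <- r5,r1: IF@1 ID@2 stall=0 (-) EX@3 MEM@4 WB@5
I1 mul r5 <- r2,r3: IF@2 ID@3 stall=0 (-) EX@4 MEM@5 WB@6
I2 add r5 <- r1,r4: IF@3 ID@4 stall=1 (RAW on I0.r4 (WB@5)) EX@6 MEM@7 WB@8
I3 ld r2 <- r1: IF@4 ID@6 stall=0 (-) EX@7 MEM@8 WB@9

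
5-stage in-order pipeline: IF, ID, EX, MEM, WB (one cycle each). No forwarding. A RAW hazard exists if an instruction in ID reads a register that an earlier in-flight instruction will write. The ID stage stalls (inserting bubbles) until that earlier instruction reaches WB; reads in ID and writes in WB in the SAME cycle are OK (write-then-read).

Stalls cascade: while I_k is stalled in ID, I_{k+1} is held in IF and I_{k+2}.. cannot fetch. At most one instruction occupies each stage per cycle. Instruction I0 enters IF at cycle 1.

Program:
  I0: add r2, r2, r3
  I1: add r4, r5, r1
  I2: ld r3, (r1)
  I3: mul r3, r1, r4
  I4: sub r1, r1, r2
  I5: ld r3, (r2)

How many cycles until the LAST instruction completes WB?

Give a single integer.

Answer: 11

Derivation:
I0 add r2 <- r2,r3: IF@1 ID@2 stall=0 (-) EX@3 MEM@4 WB@5
I1 add r4 <- r5,r1: IF@2 ID@3 stall=0 (-) EX@4 MEM@5 WB@6
I2 ld r3 <- r1: IF@3 ID@4 stall=0 (-) EX@5 MEM@6 WB@7
I3 mul r3 <- r1,r4: IF@4 ID@5 stall=1 (RAW on I1.r4 (WB@6)) EX@7 MEM@8 WB@9
I4 sub r1 <- r1,r2: IF@5 ID@7 stall=0 (-) EX@8 MEM@9 WB@10
I5 ld r3 <- r2: IF@7 ID@8 stall=0 (-) EX@9 MEM@10 WB@11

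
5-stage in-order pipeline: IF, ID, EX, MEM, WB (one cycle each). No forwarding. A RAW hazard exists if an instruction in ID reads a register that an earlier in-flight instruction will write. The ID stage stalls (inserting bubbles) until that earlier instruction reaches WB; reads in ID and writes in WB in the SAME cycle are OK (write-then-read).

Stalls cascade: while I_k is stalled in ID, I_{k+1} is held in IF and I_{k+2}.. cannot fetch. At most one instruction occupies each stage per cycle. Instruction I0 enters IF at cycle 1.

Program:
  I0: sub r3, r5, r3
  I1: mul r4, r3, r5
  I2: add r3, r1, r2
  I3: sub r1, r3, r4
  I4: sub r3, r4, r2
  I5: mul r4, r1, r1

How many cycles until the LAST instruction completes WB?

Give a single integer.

I0 sub r3 <- r5,r3: IF@1 ID@2 stall=0 (-) EX@3 MEM@4 WB@5
I1 mul r4 <- r3,r5: IF@2 ID@3 stall=2 (RAW on I0.r3 (WB@5)) EX@6 MEM@7 WB@8
I2 add r3 <- r1,r2: IF@3 ID@6 stall=0 (-) EX@7 MEM@8 WB@9
I3 sub r1 <- r3,r4: IF@6 ID@7 stall=2 (RAW on I2.r3 (WB@9)) EX@10 MEM@11 WB@12
I4 sub r3 <- r4,r2: IF@7 ID@10 stall=0 (-) EX@11 MEM@12 WB@13
I5 mul r4 <- r1,r1: IF@10 ID@11 stall=1 (RAW on I3.r1 (WB@12)) EX@13 MEM@14 WB@15

Answer: 15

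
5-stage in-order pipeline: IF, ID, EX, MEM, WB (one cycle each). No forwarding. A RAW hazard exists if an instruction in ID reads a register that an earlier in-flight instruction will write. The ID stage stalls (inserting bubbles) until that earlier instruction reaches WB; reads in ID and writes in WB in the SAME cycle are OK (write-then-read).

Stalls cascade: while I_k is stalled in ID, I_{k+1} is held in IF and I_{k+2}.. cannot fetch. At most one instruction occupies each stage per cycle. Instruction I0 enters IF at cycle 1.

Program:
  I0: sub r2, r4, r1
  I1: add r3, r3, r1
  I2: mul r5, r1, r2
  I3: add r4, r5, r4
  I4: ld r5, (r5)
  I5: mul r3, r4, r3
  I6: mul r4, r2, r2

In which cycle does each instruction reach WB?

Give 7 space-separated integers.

Answer: 5 6 8 11 12 14 15

Derivation:
I0 sub r2 <- r4,r1: IF@1 ID@2 stall=0 (-) EX@3 MEM@4 WB@5
I1 add r3 <- r3,r1: IF@2 ID@3 stall=0 (-) EX@4 MEM@5 WB@6
I2 mul r5 <- r1,r2: IF@3 ID@4 stall=1 (RAW on I0.r2 (WB@5)) EX@6 MEM@7 WB@8
I3 add r4 <- r5,r4: IF@4 ID@6 stall=2 (RAW on I2.r5 (WB@8)) EX@9 MEM@10 WB@11
I4 ld r5 <- r5: IF@6 ID@9 stall=0 (-) EX@10 MEM@11 WB@12
I5 mul r3 <- r4,r3: IF@9 ID@10 stall=1 (RAW on I3.r4 (WB@11)) EX@12 MEM@13 WB@14
I6 mul r4 <- r2,r2: IF@10 ID@12 stall=0 (-) EX@13 MEM@14 WB@15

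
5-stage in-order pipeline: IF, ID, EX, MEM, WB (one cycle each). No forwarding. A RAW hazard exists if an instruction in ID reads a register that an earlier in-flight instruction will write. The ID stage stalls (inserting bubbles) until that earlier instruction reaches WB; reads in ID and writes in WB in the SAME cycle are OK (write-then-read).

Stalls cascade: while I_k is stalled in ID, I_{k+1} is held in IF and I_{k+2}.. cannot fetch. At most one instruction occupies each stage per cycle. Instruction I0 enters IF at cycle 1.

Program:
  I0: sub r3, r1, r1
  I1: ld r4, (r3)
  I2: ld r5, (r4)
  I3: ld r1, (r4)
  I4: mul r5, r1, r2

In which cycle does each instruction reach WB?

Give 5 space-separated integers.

Answer: 5 8 11 12 15

Derivation:
I0 sub r3 <- r1,r1: IF@1 ID@2 stall=0 (-) EX@3 MEM@4 WB@5
I1 ld r4 <- r3: IF@2 ID@3 stall=2 (RAW on I0.r3 (WB@5)) EX@6 MEM@7 WB@8
I2 ld r5 <- r4: IF@3 ID@6 stall=2 (RAW on I1.r4 (WB@8)) EX@9 MEM@10 WB@11
I3 ld r1 <- r4: IF@6 ID@9 stall=0 (-) EX@10 MEM@11 WB@12
I4 mul r5 <- r1,r2: IF@9 ID@10 stall=2 (RAW on I3.r1 (WB@12)) EX@13 MEM@14 WB@15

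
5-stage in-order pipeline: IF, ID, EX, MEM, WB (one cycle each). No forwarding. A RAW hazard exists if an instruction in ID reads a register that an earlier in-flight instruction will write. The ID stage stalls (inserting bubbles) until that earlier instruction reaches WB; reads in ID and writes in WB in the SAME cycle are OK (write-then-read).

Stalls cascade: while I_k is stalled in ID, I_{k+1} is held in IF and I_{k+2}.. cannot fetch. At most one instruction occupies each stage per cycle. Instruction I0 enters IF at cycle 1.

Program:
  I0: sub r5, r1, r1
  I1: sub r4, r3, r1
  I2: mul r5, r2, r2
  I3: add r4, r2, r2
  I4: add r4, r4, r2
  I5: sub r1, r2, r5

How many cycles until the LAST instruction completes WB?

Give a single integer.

I0 sub r5 <- r1,r1: IF@1 ID@2 stall=0 (-) EX@3 MEM@4 WB@5
I1 sub r4 <- r3,r1: IF@2 ID@3 stall=0 (-) EX@4 MEM@5 WB@6
I2 mul r5 <- r2,r2: IF@3 ID@4 stall=0 (-) EX@5 MEM@6 WB@7
I3 add r4 <- r2,r2: IF@4 ID@5 stall=0 (-) EX@6 MEM@7 WB@8
I4 add r4 <- r4,r2: IF@5 ID@6 stall=2 (RAW on I3.r4 (WB@8)) EX@9 MEM@10 WB@11
I5 sub r1 <- r2,r5: IF@6 ID@9 stall=0 (-) EX@10 MEM@11 WB@12

Answer: 12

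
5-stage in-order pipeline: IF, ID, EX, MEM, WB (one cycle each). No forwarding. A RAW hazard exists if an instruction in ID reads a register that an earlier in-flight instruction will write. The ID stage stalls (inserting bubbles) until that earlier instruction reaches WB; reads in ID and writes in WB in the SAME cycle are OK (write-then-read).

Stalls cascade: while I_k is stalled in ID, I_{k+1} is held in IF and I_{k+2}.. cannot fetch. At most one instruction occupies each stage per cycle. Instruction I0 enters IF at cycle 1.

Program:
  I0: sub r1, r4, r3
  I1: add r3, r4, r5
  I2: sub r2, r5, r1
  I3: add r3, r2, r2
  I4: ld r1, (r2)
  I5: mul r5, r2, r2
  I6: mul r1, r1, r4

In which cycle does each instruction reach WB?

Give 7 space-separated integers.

I0 sub r1 <- r4,r3: IF@1 ID@2 stall=0 (-) EX@3 MEM@4 WB@5
I1 add r3 <- r4,r5: IF@2 ID@3 stall=0 (-) EX@4 MEM@5 WB@6
I2 sub r2 <- r5,r1: IF@3 ID@4 stall=1 (RAW on I0.r1 (WB@5)) EX@6 MEM@7 WB@8
I3 add r3 <- r2,r2: IF@4 ID@6 stall=2 (RAW on I2.r2 (WB@8)) EX@9 MEM@10 WB@11
I4 ld r1 <- r2: IF@6 ID@9 stall=0 (-) EX@10 MEM@11 WB@12
I5 mul r5 <- r2,r2: IF@9 ID@10 stall=0 (-) EX@11 MEM@12 WB@13
I6 mul r1 <- r1,r4: IF@10 ID@11 stall=1 (RAW on I4.r1 (WB@12)) EX@13 MEM@14 WB@15

Answer: 5 6 8 11 12 13 15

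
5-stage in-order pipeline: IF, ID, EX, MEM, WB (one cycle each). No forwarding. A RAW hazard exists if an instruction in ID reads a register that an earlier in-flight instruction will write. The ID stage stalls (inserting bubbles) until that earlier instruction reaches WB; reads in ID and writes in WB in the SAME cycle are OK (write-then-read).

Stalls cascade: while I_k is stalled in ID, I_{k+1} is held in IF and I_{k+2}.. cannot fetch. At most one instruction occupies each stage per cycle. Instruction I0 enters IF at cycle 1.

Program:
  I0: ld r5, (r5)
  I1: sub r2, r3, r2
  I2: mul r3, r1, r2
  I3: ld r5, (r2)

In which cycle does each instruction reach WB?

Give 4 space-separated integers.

Answer: 5 6 9 10

Derivation:
I0 ld r5 <- r5: IF@1 ID@2 stall=0 (-) EX@3 MEM@4 WB@5
I1 sub r2 <- r3,r2: IF@2 ID@3 stall=0 (-) EX@4 MEM@5 WB@6
I2 mul r3 <- r1,r2: IF@3 ID@4 stall=2 (RAW on I1.r2 (WB@6)) EX@7 MEM@8 WB@9
I3 ld r5 <- r2: IF@4 ID@7 stall=0 (-) EX@8 MEM@9 WB@10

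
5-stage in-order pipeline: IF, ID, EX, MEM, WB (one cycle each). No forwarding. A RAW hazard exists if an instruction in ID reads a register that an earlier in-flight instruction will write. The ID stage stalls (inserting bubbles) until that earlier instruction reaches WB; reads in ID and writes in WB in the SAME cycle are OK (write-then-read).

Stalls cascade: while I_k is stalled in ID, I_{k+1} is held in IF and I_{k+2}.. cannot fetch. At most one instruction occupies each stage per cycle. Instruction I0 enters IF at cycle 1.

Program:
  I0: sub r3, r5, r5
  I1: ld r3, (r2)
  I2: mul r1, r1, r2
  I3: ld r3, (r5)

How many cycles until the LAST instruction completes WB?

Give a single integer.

I0 sub r3 <- r5,r5: IF@1 ID@2 stall=0 (-) EX@3 MEM@4 WB@5
I1 ld r3 <- r2: IF@2 ID@3 stall=0 (-) EX@4 MEM@5 WB@6
I2 mul r1 <- r1,r2: IF@3 ID@4 stall=0 (-) EX@5 MEM@6 WB@7
I3 ld r3 <- r5: IF@4 ID@5 stall=0 (-) EX@6 MEM@7 WB@8

Answer: 8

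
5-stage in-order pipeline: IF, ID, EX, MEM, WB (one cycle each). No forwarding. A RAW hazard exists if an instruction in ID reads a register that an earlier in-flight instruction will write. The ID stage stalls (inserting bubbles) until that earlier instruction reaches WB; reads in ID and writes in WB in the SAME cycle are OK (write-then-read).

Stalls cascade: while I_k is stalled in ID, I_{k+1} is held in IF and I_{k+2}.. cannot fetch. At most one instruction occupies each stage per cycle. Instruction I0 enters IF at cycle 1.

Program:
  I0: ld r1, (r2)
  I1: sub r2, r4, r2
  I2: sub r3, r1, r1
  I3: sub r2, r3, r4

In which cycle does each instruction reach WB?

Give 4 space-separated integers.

Answer: 5 6 8 11

Derivation:
I0 ld r1 <- r2: IF@1 ID@2 stall=0 (-) EX@3 MEM@4 WB@5
I1 sub r2 <- r4,r2: IF@2 ID@3 stall=0 (-) EX@4 MEM@5 WB@6
I2 sub r3 <- r1,r1: IF@3 ID@4 stall=1 (RAW on I0.r1 (WB@5)) EX@6 MEM@7 WB@8
I3 sub r2 <- r3,r4: IF@4 ID@6 stall=2 (RAW on I2.r3 (WB@8)) EX@9 MEM@10 WB@11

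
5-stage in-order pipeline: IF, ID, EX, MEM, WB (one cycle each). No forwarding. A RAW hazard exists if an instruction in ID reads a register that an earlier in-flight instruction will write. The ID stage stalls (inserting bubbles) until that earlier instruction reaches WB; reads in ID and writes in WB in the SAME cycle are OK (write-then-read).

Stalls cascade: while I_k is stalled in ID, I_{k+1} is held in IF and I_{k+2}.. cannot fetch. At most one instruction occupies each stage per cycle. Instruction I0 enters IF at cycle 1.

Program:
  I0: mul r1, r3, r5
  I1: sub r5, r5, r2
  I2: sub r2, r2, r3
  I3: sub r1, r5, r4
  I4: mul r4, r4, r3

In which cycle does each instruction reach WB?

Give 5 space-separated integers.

I0 mul r1 <- r3,r5: IF@1 ID@2 stall=0 (-) EX@3 MEM@4 WB@5
I1 sub r5 <- r5,r2: IF@2 ID@3 stall=0 (-) EX@4 MEM@5 WB@6
I2 sub r2 <- r2,r3: IF@3 ID@4 stall=0 (-) EX@5 MEM@6 WB@7
I3 sub r1 <- r5,r4: IF@4 ID@5 stall=1 (RAW on I1.r5 (WB@6)) EX@7 MEM@8 WB@9
I4 mul r4 <- r4,r3: IF@5 ID@7 stall=0 (-) EX@8 MEM@9 WB@10

Answer: 5 6 7 9 10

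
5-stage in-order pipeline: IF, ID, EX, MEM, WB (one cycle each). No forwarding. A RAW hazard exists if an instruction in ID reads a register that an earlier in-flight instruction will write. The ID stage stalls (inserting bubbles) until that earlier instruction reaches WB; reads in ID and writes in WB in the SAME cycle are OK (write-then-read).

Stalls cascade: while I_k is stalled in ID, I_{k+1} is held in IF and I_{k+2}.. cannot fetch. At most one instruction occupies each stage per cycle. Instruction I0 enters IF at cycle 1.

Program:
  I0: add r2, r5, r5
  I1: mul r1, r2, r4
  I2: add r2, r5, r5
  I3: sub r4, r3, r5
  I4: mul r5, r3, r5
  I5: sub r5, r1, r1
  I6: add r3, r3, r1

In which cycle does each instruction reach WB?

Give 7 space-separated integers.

I0 add r2 <- r5,r5: IF@1 ID@2 stall=0 (-) EX@3 MEM@4 WB@5
I1 mul r1 <- r2,r4: IF@2 ID@3 stall=2 (RAW on I0.r2 (WB@5)) EX@6 MEM@7 WB@8
I2 add r2 <- r5,r5: IF@3 ID@6 stall=0 (-) EX@7 MEM@8 WB@9
I3 sub r4 <- r3,r5: IF@6 ID@7 stall=0 (-) EX@8 MEM@9 WB@10
I4 mul r5 <- r3,r5: IF@7 ID@8 stall=0 (-) EX@9 MEM@10 WB@11
I5 sub r5 <- r1,r1: IF@8 ID@9 stall=0 (-) EX@10 MEM@11 WB@12
I6 add r3 <- r3,r1: IF@9 ID@10 stall=0 (-) EX@11 MEM@12 WB@13

Answer: 5 8 9 10 11 12 13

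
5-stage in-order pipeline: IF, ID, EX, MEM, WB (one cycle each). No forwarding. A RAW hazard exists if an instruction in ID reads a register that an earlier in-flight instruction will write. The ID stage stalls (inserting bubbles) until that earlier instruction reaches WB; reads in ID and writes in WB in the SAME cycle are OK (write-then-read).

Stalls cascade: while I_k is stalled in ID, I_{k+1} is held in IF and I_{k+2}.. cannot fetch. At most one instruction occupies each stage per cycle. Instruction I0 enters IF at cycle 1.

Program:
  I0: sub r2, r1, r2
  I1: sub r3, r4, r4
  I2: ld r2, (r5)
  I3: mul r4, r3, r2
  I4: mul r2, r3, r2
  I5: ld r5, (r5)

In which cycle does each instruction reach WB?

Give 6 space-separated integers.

I0 sub r2 <- r1,r2: IF@1 ID@2 stall=0 (-) EX@3 MEM@4 WB@5
I1 sub r3 <- r4,r4: IF@2 ID@3 stall=0 (-) EX@4 MEM@5 WB@6
I2 ld r2 <- r5: IF@3 ID@4 stall=0 (-) EX@5 MEM@6 WB@7
I3 mul r4 <- r3,r2: IF@4 ID@5 stall=2 (RAW on I2.r2 (WB@7)) EX@8 MEM@9 WB@10
I4 mul r2 <- r3,r2: IF@5 ID@8 stall=0 (-) EX@9 MEM@10 WB@11
I5 ld r5 <- r5: IF@8 ID@9 stall=0 (-) EX@10 MEM@11 WB@12

Answer: 5 6 7 10 11 12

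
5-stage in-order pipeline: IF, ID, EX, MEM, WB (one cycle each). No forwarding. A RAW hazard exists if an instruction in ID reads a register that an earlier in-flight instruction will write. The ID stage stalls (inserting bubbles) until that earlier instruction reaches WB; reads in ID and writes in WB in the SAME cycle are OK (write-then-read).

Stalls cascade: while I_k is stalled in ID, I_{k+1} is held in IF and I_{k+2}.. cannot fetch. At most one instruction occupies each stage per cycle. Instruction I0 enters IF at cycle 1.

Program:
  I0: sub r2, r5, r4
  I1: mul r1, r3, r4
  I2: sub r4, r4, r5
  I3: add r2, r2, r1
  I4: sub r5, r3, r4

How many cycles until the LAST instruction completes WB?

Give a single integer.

Answer: 10

Derivation:
I0 sub r2 <- r5,r4: IF@1 ID@2 stall=0 (-) EX@3 MEM@4 WB@5
I1 mul r1 <- r3,r4: IF@2 ID@3 stall=0 (-) EX@4 MEM@5 WB@6
I2 sub r4 <- r4,r5: IF@3 ID@4 stall=0 (-) EX@5 MEM@6 WB@7
I3 add r2 <- r2,r1: IF@4 ID@5 stall=1 (RAW on I1.r1 (WB@6)) EX@7 MEM@8 WB@9
I4 sub r5 <- r3,r4: IF@5 ID@7 stall=0 (-) EX@8 MEM@9 WB@10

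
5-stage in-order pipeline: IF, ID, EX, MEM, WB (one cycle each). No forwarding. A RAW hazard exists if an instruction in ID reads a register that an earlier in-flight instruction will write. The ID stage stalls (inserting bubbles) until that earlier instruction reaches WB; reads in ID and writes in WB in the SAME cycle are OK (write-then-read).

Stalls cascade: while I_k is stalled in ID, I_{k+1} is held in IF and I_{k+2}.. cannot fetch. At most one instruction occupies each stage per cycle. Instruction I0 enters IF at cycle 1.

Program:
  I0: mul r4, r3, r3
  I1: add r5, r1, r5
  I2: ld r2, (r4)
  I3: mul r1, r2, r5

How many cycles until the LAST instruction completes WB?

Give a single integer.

I0 mul r4 <- r3,r3: IF@1 ID@2 stall=0 (-) EX@3 MEM@4 WB@5
I1 add r5 <- r1,r5: IF@2 ID@3 stall=0 (-) EX@4 MEM@5 WB@6
I2 ld r2 <- r4: IF@3 ID@4 stall=1 (RAW on I0.r4 (WB@5)) EX@6 MEM@7 WB@8
I3 mul r1 <- r2,r5: IF@4 ID@6 stall=2 (RAW on I2.r2 (WB@8)) EX@9 MEM@10 WB@11

Answer: 11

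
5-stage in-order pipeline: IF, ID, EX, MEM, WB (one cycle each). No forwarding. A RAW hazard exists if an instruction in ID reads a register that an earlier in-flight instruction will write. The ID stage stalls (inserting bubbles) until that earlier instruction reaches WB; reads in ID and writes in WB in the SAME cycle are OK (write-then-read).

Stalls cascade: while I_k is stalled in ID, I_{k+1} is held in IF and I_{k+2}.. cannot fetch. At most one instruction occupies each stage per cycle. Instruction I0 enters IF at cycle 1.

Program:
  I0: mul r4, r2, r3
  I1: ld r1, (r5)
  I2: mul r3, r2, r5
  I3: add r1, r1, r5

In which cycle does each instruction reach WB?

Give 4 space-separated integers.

I0 mul r4 <- r2,r3: IF@1 ID@2 stall=0 (-) EX@3 MEM@4 WB@5
I1 ld r1 <- r5: IF@2 ID@3 stall=0 (-) EX@4 MEM@5 WB@6
I2 mul r3 <- r2,r5: IF@3 ID@4 stall=0 (-) EX@5 MEM@6 WB@7
I3 add r1 <- r1,r5: IF@4 ID@5 stall=1 (RAW on I1.r1 (WB@6)) EX@7 MEM@8 WB@9

Answer: 5 6 7 9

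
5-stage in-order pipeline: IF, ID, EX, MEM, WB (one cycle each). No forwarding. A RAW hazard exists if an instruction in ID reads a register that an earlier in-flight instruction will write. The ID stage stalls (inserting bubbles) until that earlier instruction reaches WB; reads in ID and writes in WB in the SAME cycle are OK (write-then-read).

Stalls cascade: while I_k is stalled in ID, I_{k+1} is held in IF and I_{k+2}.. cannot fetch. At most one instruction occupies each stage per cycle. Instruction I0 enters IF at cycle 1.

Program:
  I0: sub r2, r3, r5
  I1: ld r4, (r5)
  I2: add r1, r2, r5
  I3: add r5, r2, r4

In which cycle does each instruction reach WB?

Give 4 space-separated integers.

I0 sub r2 <- r3,r5: IF@1 ID@2 stall=0 (-) EX@3 MEM@4 WB@5
I1 ld r4 <- r5: IF@2 ID@3 stall=0 (-) EX@4 MEM@5 WB@6
I2 add r1 <- r2,r5: IF@3 ID@4 stall=1 (RAW on I0.r2 (WB@5)) EX@6 MEM@7 WB@8
I3 add r5 <- r2,r4: IF@4 ID@6 stall=0 (-) EX@7 MEM@8 WB@9

Answer: 5 6 8 9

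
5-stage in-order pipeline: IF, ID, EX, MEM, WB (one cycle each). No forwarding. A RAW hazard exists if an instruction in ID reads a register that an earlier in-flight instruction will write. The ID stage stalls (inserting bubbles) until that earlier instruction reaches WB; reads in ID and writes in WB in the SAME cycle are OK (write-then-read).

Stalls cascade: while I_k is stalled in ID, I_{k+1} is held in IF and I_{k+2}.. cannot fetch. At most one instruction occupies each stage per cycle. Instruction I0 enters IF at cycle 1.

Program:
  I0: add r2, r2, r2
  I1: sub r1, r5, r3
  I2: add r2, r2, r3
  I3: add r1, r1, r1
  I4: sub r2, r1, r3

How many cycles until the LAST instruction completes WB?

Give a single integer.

I0 add r2 <- r2,r2: IF@1 ID@2 stall=0 (-) EX@3 MEM@4 WB@5
I1 sub r1 <- r5,r3: IF@2 ID@3 stall=0 (-) EX@4 MEM@5 WB@6
I2 add r2 <- r2,r3: IF@3 ID@4 stall=1 (RAW on I0.r2 (WB@5)) EX@6 MEM@7 WB@8
I3 add r1 <- r1,r1: IF@4 ID@6 stall=0 (-) EX@7 MEM@8 WB@9
I4 sub r2 <- r1,r3: IF@6 ID@7 stall=2 (RAW on I3.r1 (WB@9)) EX@10 MEM@11 WB@12

Answer: 12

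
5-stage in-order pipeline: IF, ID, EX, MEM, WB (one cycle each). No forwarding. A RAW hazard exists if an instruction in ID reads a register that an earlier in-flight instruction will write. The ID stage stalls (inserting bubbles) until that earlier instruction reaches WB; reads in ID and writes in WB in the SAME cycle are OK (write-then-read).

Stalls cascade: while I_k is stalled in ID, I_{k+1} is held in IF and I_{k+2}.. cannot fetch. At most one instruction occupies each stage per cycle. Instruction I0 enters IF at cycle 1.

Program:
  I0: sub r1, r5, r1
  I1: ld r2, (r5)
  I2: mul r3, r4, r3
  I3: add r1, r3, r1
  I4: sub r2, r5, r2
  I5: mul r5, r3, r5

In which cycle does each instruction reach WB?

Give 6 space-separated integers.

I0 sub r1 <- r5,r1: IF@1 ID@2 stall=0 (-) EX@3 MEM@4 WB@5
I1 ld r2 <- r5: IF@2 ID@3 stall=0 (-) EX@4 MEM@5 WB@6
I2 mul r3 <- r4,r3: IF@3 ID@4 stall=0 (-) EX@5 MEM@6 WB@7
I3 add r1 <- r3,r1: IF@4 ID@5 stall=2 (RAW on I2.r3 (WB@7)) EX@8 MEM@9 WB@10
I4 sub r2 <- r5,r2: IF@5 ID@8 stall=0 (-) EX@9 MEM@10 WB@11
I5 mul r5 <- r3,r5: IF@8 ID@9 stall=0 (-) EX@10 MEM@11 WB@12

Answer: 5 6 7 10 11 12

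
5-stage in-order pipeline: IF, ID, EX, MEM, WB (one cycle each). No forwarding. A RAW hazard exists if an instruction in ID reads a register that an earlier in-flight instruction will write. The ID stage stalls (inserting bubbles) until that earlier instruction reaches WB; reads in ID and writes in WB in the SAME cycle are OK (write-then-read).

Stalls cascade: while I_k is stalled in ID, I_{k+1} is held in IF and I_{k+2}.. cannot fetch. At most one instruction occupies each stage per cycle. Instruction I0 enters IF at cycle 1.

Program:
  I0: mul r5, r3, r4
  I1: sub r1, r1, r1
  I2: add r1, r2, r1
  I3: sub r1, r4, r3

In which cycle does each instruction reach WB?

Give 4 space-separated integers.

I0 mul r5 <- r3,r4: IF@1 ID@2 stall=0 (-) EX@3 MEM@4 WB@5
I1 sub r1 <- r1,r1: IF@2 ID@3 stall=0 (-) EX@4 MEM@5 WB@6
I2 add r1 <- r2,r1: IF@3 ID@4 stall=2 (RAW on I1.r1 (WB@6)) EX@7 MEM@8 WB@9
I3 sub r1 <- r4,r3: IF@4 ID@7 stall=0 (-) EX@8 MEM@9 WB@10

Answer: 5 6 9 10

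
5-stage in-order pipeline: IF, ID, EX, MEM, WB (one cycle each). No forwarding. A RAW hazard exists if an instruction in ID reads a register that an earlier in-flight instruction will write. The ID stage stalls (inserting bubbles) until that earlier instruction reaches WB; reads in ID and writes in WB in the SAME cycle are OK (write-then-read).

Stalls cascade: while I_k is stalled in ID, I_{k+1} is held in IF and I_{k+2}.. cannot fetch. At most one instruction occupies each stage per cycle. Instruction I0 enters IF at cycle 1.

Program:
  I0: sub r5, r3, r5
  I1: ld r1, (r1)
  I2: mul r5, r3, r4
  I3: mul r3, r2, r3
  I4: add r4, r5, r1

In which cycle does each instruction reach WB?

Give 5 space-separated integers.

I0 sub r5 <- r3,r5: IF@1 ID@2 stall=0 (-) EX@3 MEM@4 WB@5
I1 ld r1 <- r1: IF@2 ID@3 stall=0 (-) EX@4 MEM@5 WB@6
I2 mul r5 <- r3,r4: IF@3 ID@4 stall=0 (-) EX@5 MEM@6 WB@7
I3 mul r3 <- r2,r3: IF@4 ID@5 stall=0 (-) EX@6 MEM@7 WB@8
I4 add r4 <- r5,r1: IF@5 ID@6 stall=1 (RAW on I2.r5 (WB@7)) EX@8 MEM@9 WB@10

Answer: 5 6 7 8 10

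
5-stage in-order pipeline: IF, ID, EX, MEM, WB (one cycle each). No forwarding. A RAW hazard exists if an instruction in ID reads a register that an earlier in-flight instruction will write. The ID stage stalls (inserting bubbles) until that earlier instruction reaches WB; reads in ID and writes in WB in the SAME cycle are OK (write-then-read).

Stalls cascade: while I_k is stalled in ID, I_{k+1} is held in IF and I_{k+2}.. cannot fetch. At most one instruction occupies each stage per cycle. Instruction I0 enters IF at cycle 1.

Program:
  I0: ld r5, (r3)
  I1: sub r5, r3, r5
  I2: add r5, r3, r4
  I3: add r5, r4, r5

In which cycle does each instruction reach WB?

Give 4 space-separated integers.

I0 ld r5 <- r3: IF@1 ID@2 stall=0 (-) EX@3 MEM@4 WB@5
I1 sub r5 <- r3,r5: IF@2 ID@3 stall=2 (RAW on I0.r5 (WB@5)) EX@6 MEM@7 WB@8
I2 add r5 <- r3,r4: IF@3 ID@6 stall=0 (-) EX@7 MEM@8 WB@9
I3 add r5 <- r4,r5: IF@6 ID@7 stall=2 (RAW on I2.r5 (WB@9)) EX@10 MEM@11 WB@12

Answer: 5 8 9 12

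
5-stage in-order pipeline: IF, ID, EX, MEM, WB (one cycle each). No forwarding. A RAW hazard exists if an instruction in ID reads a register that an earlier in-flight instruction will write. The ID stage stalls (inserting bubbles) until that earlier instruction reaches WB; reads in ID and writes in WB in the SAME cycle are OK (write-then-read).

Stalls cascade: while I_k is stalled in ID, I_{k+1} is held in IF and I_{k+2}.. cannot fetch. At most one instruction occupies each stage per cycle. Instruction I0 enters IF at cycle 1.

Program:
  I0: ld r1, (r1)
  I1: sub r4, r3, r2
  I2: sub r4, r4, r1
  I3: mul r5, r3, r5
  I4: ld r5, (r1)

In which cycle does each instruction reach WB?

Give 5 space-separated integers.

I0 ld r1 <- r1: IF@1 ID@2 stall=0 (-) EX@3 MEM@4 WB@5
I1 sub r4 <- r3,r2: IF@2 ID@3 stall=0 (-) EX@4 MEM@5 WB@6
I2 sub r4 <- r4,r1: IF@3 ID@4 stall=2 (RAW on I1.r4 (WB@6)) EX@7 MEM@8 WB@9
I3 mul r5 <- r3,r5: IF@4 ID@7 stall=0 (-) EX@8 MEM@9 WB@10
I4 ld r5 <- r1: IF@7 ID@8 stall=0 (-) EX@9 MEM@10 WB@11

Answer: 5 6 9 10 11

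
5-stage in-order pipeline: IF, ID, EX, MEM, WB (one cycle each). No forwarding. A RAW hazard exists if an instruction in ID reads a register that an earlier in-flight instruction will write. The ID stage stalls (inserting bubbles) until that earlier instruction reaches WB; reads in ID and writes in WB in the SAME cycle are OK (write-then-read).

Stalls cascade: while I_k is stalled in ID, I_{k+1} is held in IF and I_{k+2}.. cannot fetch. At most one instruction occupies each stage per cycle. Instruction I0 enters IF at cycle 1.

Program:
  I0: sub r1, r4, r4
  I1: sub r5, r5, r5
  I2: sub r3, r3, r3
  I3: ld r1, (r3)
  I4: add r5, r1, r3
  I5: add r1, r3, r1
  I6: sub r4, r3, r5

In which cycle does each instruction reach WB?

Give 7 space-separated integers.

I0 sub r1 <- r4,r4: IF@1 ID@2 stall=0 (-) EX@3 MEM@4 WB@5
I1 sub r5 <- r5,r5: IF@2 ID@3 stall=0 (-) EX@4 MEM@5 WB@6
I2 sub r3 <- r3,r3: IF@3 ID@4 stall=0 (-) EX@5 MEM@6 WB@7
I3 ld r1 <- r3: IF@4 ID@5 stall=2 (RAW on I2.r3 (WB@7)) EX@8 MEM@9 WB@10
I4 add r5 <- r1,r3: IF@5 ID@8 stall=2 (RAW on I3.r1 (WB@10)) EX@11 MEM@12 WB@13
I5 add r1 <- r3,r1: IF@8 ID@11 stall=0 (-) EX@12 MEM@13 WB@14
I6 sub r4 <- r3,r5: IF@11 ID@12 stall=1 (RAW on I4.r5 (WB@13)) EX@14 MEM@15 WB@16

Answer: 5 6 7 10 13 14 16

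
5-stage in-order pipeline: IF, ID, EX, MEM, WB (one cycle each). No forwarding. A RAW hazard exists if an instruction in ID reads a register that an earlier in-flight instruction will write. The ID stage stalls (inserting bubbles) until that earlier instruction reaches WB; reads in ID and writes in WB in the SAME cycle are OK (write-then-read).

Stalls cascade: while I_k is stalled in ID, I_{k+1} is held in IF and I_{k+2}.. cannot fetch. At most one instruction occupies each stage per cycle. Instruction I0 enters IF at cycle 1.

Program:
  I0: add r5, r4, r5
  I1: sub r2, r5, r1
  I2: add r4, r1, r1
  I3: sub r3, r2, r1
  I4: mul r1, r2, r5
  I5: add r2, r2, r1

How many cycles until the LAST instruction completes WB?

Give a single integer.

Answer: 15

Derivation:
I0 add r5 <- r4,r5: IF@1 ID@2 stall=0 (-) EX@3 MEM@4 WB@5
I1 sub r2 <- r5,r1: IF@2 ID@3 stall=2 (RAW on I0.r5 (WB@5)) EX@6 MEM@7 WB@8
I2 add r4 <- r1,r1: IF@3 ID@6 stall=0 (-) EX@7 MEM@8 WB@9
I3 sub r3 <- r2,r1: IF@6 ID@7 stall=1 (RAW on I1.r2 (WB@8)) EX@9 MEM@10 WB@11
I4 mul r1 <- r2,r5: IF@7 ID@9 stall=0 (-) EX@10 MEM@11 WB@12
I5 add r2 <- r2,r1: IF@9 ID@10 stall=2 (RAW on I4.r1 (WB@12)) EX@13 MEM@14 WB@15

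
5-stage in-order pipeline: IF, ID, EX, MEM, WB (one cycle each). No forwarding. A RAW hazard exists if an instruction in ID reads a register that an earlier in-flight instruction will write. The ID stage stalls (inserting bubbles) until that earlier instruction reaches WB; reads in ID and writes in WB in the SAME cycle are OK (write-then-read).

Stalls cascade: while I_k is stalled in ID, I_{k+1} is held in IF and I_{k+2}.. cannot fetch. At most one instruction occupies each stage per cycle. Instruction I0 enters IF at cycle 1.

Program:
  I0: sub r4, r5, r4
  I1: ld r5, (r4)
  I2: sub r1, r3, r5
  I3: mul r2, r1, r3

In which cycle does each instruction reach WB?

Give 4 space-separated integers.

I0 sub r4 <- r5,r4: IF@1 ID@2 stall=0 (-) EX@3 MEM@4 WB@5
I1 ld r5 <- r4: IF@2 ID@3 stall=2 (RAW on I0.r4 (WB@5)) EX@6 MEM@7 WB@8
I2 sub r1 <- r3,r5: IF@3 ID@6 stall=2 (RAW on I1.r5 (WB@8)) EX@9 MEM@10 WB@11
I3 mul r2 <- r1,r3: IF@6 ID@9 stall=2 (RAW on I2.r1 (WB@11)) EX@12 MEM@13 WB@14

Answer: 5 8 11 14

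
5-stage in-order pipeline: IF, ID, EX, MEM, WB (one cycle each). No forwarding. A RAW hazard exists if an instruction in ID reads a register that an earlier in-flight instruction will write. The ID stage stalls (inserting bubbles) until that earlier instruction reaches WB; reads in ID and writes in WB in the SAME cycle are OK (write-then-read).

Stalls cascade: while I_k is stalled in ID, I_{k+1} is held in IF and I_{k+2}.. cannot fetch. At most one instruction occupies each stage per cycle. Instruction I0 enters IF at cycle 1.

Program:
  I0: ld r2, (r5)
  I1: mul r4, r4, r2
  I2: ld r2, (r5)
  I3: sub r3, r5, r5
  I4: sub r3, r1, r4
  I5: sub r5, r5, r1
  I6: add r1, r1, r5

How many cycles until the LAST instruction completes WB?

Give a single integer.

Answer: 15

Derivation:
I0 ld r2 <- r5: IF@1 ID@2 stall=0 (-) EX@3 MEM@4 WB@5
I1 mul r4 <- r4,r2: IF@2 ID@3 stall=2 (RAW on I0.r2 (WB@5)) EX@6 MEM@7 WB@8
I2 ld r2 <- r5: IF@3 ID@6 stall=0 (-) EX@7 MEM@8 WB@9
I3 sub r3 <- r5,r5: IF@6 ID@7 stall=0 (-) EX@8 MEM@9 WB@10
I4 sub r3 <- r1,r4: IF@7 ID@8 stall=0 (-) EX@9 MEM@10 WB@11
I5 sub r5 <- r5,r1: IF@8 ID@9 stall=0 (-) EX@10 MEM@11 WB@12
I6 add r1 <- r1,r5: IF@9 ID@10 stall=2 (RAW on I5.r5 (WB@12)) EX@13 MEM@14 WB@15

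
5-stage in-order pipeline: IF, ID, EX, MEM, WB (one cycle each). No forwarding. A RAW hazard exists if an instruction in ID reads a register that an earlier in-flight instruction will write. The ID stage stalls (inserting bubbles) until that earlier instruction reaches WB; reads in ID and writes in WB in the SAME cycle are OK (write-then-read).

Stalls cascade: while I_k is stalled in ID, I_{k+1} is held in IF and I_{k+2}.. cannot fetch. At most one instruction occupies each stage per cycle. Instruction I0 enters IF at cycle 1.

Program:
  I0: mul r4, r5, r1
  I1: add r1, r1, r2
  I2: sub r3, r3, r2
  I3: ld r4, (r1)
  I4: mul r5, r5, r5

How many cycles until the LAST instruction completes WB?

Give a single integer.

Answer: 10

Derivation:
I0 mul r4 <- r5,r1: IF@1 ID@2 stall=0 (-) EX@3 MEM@4 WB@5
I1 add r1 <- r1,r2: IF@2 ID@3 stall=0 (-) EX@4 MEM@5 WB@6
I2 sub r3 <- r3,r2: IF@3 ID@4 stall=0 (-) EX@5 MEM@6 WB@7
I3 ld r4 <- r1: IF@4 ID@5 stall=1 (RAW on I1.r1 (WB@6)) EX@7 MEM@8 WB@9
I4 mul r5 <- r5,r5: IF@5 ID@7 stall=0 (-) EX@8 MEM@9 WB@10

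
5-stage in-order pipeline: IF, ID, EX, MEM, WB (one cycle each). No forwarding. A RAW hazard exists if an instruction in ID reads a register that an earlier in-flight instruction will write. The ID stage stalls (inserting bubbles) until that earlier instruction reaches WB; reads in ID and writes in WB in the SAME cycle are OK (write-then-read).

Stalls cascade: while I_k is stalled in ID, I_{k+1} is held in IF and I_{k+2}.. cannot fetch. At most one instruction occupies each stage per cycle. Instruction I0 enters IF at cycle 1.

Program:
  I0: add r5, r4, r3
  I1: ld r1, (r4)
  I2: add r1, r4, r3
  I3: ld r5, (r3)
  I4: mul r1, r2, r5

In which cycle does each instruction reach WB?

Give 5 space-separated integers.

I0 add r5 <- r4,r3: IF@1 ID@2 stall=0 (-) EX@3 MEM@4 WB@5
I1 ld r1 <- r4: IF@2 ID@3 stall=0 (-) EX@4 MEM@5 WB@6
I2 add r1 <- r4,r3: IF@3 ID@4 stall=0 (-) EX@5 MEM@6 WB@7
I3 ld r5 <- r3: IF@4 ID@5 stall=0 (-) EX@6 MEM@7 WB@8
I4 mul r1 <- r2,r5: IF@5 ID@6 stall=2 (RAW on I3.r5 (WB@8)) EX@9 MEM@10 WB@11

Answer: 5 6 7 8 11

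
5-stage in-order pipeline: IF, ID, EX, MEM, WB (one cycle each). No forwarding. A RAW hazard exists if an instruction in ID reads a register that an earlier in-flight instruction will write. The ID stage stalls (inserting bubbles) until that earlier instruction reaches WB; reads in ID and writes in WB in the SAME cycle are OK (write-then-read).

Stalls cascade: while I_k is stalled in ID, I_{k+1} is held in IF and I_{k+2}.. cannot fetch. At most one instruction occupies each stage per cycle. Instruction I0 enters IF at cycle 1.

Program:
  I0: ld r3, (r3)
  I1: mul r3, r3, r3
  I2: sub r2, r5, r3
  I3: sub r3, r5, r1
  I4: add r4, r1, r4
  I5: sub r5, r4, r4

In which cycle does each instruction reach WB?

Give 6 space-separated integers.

I0 ld r3 <- r3: IF@1 ID@2 stall=0 (-) EX@3 MEM@4 WB@5
I1 mul r3 <- r3,r3: IF@2 ID@3 stall=2 (RAW on I0.r3 (WB@5)) EX@6 MEM@7 WB@8
I2 sub r2 <- r5,r3: IF@3 ID@6 stall=2 (RAW on I1.r3 (WB@8)) EX@9 MEM@10 WB@11
I3 sub r3 <- r5,r1: IF@6 ID@9 stall=0 (-) EX@10 MEM@11 WB@12
I4 add r4 <- r1,r4: IF@9 ID@10 stall=0 (-) EX@11 MEM@12 WB@13
I5 sub r5 <- r4,r4: IF@10 ID@11 stall=2 (RAW on I4.r4 (WB@13)) EX@14 MEM@15 WB@16

Answer: 5 8 11 12 13 16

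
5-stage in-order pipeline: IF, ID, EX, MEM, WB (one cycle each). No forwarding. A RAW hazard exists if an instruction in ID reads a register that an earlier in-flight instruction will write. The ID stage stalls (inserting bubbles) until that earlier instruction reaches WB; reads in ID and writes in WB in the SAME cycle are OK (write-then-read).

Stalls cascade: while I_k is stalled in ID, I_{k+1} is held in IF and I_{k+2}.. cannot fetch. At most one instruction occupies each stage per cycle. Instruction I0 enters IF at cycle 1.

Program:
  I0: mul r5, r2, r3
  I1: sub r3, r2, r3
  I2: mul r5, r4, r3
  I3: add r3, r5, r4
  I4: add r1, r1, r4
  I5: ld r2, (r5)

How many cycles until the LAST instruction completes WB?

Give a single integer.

I0 mul r5 <- r2,r3: IF@1 ID@2 stall=0 (-) EX@3 MEM@4 WB@5
I1 sub r3 <- r2,r3: IF@2 ID@3 stall=0 (-) EX@4 MEM@5 WB@6
I2 mul r5 <- r4,r3: IF@3 ID@4 stall=2 (RAW on I1.r3 (WB@6)) EX@7 MEM@8 WB@9
I3 add r3 <- r5,r4: IF@4 ID@7 stall=2 (RAW on I2.r5 (WB@9)) EX@10 MEM@11 WB@12
I4 add r1 <- r1,r4: IF@7 ID@10 stall=0 (-) EX@11 MEM@12 WB@13
I5 ld r2 <- r5: IF@10 ID@11 stall=0 (-) EX@12 MEM@13 WB@14

Answer: 14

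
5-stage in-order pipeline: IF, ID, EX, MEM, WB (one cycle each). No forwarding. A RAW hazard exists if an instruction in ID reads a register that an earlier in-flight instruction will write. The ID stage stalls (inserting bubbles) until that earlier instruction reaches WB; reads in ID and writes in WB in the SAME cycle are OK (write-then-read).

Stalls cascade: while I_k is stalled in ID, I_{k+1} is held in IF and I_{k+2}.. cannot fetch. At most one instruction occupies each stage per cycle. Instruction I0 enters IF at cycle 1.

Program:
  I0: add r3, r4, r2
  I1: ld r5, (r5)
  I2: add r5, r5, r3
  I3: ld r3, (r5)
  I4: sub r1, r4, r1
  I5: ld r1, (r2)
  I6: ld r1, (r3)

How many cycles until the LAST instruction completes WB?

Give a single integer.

I0 add r3 <- r4,r2: IF@1 ID@2 stall=0 (-) EX@3 MEM@4 WB@5
I1 ld r5 <- r5: IF@2 ID@3 stall=0 (-) EX@4 MEM@5 WB@6
I2 add r5 <- r5,r3: IF@3 ID@4 stall=2 (RAW on I1.r5 (WB@6)) EX@7 MEM@8 WB@9
I3 ld r3 <- r5: IF@4 ID@7 stall=2 (RAW on I2.r5 (WB@9)) EX@10 MEM@11 WB@12
I4 sub r1 <- r4,r1: IF@7 ID@10 stall=0 (-) EX@11 MEM@12 WB@13
I5 ld r1 <- r2: IF@10 ID@11 stall=0 (-) EX@12 MEM@13 WB@14
I6 ld r1 <- r3: IF@11 ID@12 stall=0 (-) EX@13 MEM@14 WB@15

Answer: 15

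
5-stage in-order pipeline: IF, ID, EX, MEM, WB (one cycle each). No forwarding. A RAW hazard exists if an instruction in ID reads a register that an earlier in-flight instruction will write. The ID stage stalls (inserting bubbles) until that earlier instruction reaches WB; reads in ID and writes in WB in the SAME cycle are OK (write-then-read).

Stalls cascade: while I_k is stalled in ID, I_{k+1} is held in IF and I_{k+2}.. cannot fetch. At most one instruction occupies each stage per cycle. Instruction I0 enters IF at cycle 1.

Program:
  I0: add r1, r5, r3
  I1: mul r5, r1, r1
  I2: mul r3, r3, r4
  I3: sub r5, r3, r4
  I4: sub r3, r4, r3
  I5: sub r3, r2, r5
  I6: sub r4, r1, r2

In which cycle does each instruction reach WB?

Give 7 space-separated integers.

Answer: 5 8 9 12 13 15 16

Derivation:
I0 add r1 <- r5,r3: IF@1 ID@2 stall=0 (-) EX@3 MEM@4 WB@5
I1 mul r5 <- r1,r1: IF@2 ID@3 stall=2 (RAW on I0.r1 (WB@5)) EX@6 MEM@7 WB@8
I2 mul r3 <- r3,r4: IF@3 ID@6 stall=0 (-) EX@7 MEM@8 WB@9
I3 sub r5 <- r3,r4: IF@6 ID@7 stall=2 (RAW on I2.r3 (WB@9)) EX@10 MEM@11 WB@12
I4 sub r3 <- r4,r3: IF@7 ID@10 stall=0 (-) EX@11 MEM@12 WB@13
I5 sub r3 <- r2,r5: IF@10 ID@11 stall=1 (RAW on I3.r5 (WB@12)) EX@13 MEM@14 WB@15
I6 sub r4 <- r1,r2: IF@11 ID@13 stall=0 (-) EX@14 MEM@15 WB@16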